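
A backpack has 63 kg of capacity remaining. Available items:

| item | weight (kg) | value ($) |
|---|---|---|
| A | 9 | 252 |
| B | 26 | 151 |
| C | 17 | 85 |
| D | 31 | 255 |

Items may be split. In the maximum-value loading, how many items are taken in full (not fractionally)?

Sort by value per unit weight and fill in that order.
Order: A (252/9=28.00) > D (255/31=8.23) > B (151/26=5.81) > C (85/17=5.00)
Fill: take A (9 @ 252) → take D (31 @ 255) → take 23/26 of B → 133.58; 63/63 used.
2 item(s) taken whole; one partial (take 23/26 of B).

2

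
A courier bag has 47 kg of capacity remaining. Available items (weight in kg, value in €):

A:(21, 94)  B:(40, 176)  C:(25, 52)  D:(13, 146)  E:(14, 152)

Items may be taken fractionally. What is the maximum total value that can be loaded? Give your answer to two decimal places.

Ratios (sorted): D 11.23, E 10.86, A 4.48, B 4.40, C 2.08
take D (13 @ 146); take E (14 @ 152); take 20/21 of A → 89.52. Capacity used 47/47.
Total value = 387.52

387.52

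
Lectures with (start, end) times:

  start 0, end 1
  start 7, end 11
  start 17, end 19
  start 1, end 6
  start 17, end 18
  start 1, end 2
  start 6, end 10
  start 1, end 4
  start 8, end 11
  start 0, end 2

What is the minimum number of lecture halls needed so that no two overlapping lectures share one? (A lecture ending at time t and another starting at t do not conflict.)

4

The answer is the maximum number of intervals overlapping at any instant.
starts: [0, 0, 1, 1, 1, 6, 7, 8, 17, 17]
ends:   [1, 2, 2, 4, 6, 10, 11, 11, 18, 19]
s0→1 s0→2 e1→1 s1→2 s1→3 s1→4  — peak 4.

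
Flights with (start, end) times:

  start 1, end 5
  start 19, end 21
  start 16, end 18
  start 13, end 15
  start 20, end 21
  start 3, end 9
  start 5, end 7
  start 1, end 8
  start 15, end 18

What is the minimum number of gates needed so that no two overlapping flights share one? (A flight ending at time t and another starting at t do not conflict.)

3

Events (time:±→running): 1:+→1 1:+→2 3:+→3 … peak 3.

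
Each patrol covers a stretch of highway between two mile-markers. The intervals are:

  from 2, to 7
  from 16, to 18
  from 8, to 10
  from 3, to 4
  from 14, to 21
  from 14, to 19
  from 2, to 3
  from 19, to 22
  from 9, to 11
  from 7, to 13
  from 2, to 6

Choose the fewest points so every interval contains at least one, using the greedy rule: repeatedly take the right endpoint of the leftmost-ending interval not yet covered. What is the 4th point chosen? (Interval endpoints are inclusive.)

Process intervals by earliest right end; each time one isn't hit yet, stab at its right endpoint.
By right end: [2,3]  [3,4]  [2,6]  [2,7]  [8,10]  [9,11]  [7,13]  [16,18]  [14,19]  [14,21]  [19,22]
[2,3] uncovered → point at 3; [8,10] uncovered → point at 10; [16,18] uncovered → point at 18; [19,22] uncovered → point at 22.
Points: 3, 10, 18, 22 (4 total).

22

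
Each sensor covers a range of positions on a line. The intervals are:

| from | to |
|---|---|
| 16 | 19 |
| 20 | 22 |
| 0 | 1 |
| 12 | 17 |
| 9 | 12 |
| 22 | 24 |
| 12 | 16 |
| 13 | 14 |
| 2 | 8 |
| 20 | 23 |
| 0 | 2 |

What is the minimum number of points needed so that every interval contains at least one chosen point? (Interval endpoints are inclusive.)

Sort by right endpoint; whenever an interval is uncovered, place a point at its right end.
By right end: [0,1]  [0,2]  [2,8]  [9,12]  [13,14]  [12,16]  [12,17]  [16,19]  [20,22]  [20,23]  [22,24]
[0,1] uncovered → point at 1; [2,8] uncovered → point at 8; [9,12] uncovered → point at 12; [13,14] uncovered → point at 14; [16,19] uncovered → point at 19; [20,22] uncovered → point at 22.
Points: 1, 8, 12, 14, 19, 22 (6 total).

6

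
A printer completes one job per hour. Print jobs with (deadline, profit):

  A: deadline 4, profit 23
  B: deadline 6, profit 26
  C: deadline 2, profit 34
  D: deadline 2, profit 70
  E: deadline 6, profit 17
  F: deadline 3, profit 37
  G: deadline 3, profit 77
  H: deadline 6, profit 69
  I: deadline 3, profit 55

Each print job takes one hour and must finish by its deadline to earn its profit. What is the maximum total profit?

Profit order: G=77 D=70 H=69 I=55 F=37 C=34 B=26 A=23 E=17
Assign: G→slot 3, D→slot 2, H→slot 6, I→slot 1, F skipped, C skipped, B→slot 5, A→slot 4, E skipped.
Slots: [1:I] [2:D] [3:G] [4:A] [5:B] [6:H]
Profit = 55 + 70 + 77 + 23 + 26 + 69 = 320

320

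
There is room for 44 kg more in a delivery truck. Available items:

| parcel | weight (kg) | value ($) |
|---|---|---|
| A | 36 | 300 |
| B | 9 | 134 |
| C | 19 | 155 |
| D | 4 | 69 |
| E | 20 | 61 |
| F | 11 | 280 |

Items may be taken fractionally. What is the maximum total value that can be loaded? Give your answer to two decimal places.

649.67

Order: F (280/11=25.45) > D (69/4=17.25) > B (134/9=14.89) > A (300/36=8.33) > C (155/19=8.16) > E (61/20=3.05)
Fill: take F (11 @ 280) → take D (4 @ 69) → take B (9 @ 134) → take 20/36 of A → 166.67; 44/44 used.
Total value = 649.67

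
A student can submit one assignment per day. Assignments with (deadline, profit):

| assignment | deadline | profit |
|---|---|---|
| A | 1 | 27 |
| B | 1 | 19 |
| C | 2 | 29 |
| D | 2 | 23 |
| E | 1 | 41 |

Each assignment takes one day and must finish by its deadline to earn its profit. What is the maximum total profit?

70

Sort by profit descending; place each in the latest free slot ≤ its deadline.
By profit: E(d1,41), C(d2,29), A(d1,27), D(d2,23), B(d1,19)
E→slot 1; C→slot 2; A skipped; D skipped; B skipped.
Profit = 41 + 29 = 70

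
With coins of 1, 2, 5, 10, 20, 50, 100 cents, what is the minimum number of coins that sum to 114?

Use the largest denomination that fits, subtract, and repeat.
114 − 1×100→14 − 1×10→4 − 2×2→0
Total coins = 1 + 1 + 2 = 4

4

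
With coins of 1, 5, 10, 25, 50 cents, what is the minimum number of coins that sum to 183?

183 − 3×50→33 − 1×25→8 − 1×5→3 − 3×1→0
Total coins = 3 + 1 + 1 + 3 = 8

8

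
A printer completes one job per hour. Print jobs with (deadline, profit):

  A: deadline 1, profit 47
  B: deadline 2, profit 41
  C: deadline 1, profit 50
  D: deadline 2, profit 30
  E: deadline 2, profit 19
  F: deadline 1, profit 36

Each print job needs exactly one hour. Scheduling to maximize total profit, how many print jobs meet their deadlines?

2

Sort by profit descending; place each in the latest free slot ≤ its deadline.
Profit order: C=50 A=47 B=41 F=36 D=30 E=19
Assign: C→slot 1, A skipped, B→slot 2, F skipped, D skipped, E skipped.
Slots: [1:C] [2:B]
2 of 6 scheduled.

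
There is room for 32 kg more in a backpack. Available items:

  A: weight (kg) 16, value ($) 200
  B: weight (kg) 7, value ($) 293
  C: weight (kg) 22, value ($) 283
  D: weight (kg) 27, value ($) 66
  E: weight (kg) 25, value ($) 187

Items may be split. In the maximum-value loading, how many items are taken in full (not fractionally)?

Sort by value per unit weight and fill in that order.
Order: B (293/7=41.86) > C (283/22=12.86) > A (200/16=12.50) > E (187/25=7.48) > D (66/27=2.44)
Fill: take B (7 @ 293) → take C (22 @ 283) → take 3/16 of A → 37.50; 32/32 used.
2 item(s) taken whole; one partial (take 3/16 of A).

2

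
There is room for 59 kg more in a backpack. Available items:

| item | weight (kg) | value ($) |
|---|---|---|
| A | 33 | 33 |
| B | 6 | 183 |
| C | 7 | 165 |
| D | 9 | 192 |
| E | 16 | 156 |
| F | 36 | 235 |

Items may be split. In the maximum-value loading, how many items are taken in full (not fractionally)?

Ratios (sorted): B 30.50, C 23.57, D 21.33, E 9.75, F 6.53, A 1.00
take B (6 @ 183); take C (7 @ 165); take D (9 @ 192); take E (16 @ 156); take 21/36 of F → 137.08. Capacity used 59/59.
4 item(s) taken whole; one partial (take 21/36 of F).

4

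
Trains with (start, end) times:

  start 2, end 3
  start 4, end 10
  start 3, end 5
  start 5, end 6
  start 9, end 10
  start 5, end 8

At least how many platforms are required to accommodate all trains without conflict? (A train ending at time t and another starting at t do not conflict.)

starts: [2, 3, 4, 5, 5, 9]
ends:   [3, 5, 6, 8, 10, 10]
s2→1 e3→0 s3→1 s4→2 e5→1 s5→2 s5→3  — peak 3.

3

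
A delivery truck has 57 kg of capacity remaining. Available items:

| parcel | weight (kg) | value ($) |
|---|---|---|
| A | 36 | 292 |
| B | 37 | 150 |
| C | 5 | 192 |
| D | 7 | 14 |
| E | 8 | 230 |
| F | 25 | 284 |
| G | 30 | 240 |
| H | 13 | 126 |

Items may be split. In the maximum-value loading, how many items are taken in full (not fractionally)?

Order: C (192/5=38.40) > E (230/8=28.75) > F (284/25=11.36) > H (126/13=9.69) > A (292/36=8.11) > G (240/30=8.00) > B (150/37=4.05) > D (14/7=2.00)
Fill: take C (5 @ 192) → take E (8 @ 230) → take F (25 @ 284) → take H (13 @ 126) → take 6/36 of A → 48.67; 57/57 used.
4 item(s) taken whole; one partial (take 6/36 of A).

4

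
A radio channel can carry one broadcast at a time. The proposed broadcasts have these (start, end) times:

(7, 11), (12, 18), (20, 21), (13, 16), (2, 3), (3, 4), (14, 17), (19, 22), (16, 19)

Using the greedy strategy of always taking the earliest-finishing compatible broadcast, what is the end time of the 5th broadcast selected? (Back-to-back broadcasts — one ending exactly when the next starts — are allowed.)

By end time: (2,3), (3,4), (7,11), (13,16), (14,17), (12,18), (16,19), (20,21), (19,22).
Pick (2,3); next start ≥ 3 → (3,4); next start ≥ 4 → (7,11); next start ≥ 11 → (13,16); next start ≥ 16 → (16,19); next start ≥ 19 → (20,21).
Selected: (2,3) (3,4) (7,11) (13,16) (16,19) (20,21)

19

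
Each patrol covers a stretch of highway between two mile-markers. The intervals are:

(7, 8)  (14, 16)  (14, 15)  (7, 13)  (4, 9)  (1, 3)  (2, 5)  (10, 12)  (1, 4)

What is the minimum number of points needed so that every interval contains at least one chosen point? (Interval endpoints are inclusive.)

By right end: [1,3]  [1,4]  [2,5]  [7,8]  [4,9]  [10,12]  [7,13]  [14,15]  [14,16]
[1,3] uncovered → point at 3; [7,8] uncovered → point at 8; [10,12] uncovered → point at 12; [14,15] uncovered → point at 15.
Points: 3, 8, 12, 15 (4 total).

4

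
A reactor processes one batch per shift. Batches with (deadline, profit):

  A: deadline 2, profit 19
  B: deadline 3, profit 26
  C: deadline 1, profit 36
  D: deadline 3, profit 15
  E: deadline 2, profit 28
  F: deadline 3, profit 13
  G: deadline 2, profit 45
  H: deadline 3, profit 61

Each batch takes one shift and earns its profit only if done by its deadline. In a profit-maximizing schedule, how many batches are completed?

3

By profit: H(d3,61), G(d2,45), C(d1,36), E(d2,28), B(d3,26), A(d2,19), D(d3,15), F(d3,13)
H→slot 3; G→slot 2; C→slot 1; E skipped; B skipped; A skipped; D skipped; F skipped.
3 of 8 scheduled.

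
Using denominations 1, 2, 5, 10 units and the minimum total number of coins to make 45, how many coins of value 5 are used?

1

Use the largest denomination that fits, subtract, and repeat.
45 − 4×10→5 − 1×5→0
Count of 5: 1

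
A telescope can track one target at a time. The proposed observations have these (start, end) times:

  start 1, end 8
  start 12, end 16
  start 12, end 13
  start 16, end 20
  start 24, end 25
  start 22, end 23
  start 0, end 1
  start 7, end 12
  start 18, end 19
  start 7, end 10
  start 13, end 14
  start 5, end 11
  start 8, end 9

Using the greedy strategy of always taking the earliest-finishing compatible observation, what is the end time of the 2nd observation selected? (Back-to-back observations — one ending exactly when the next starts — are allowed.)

8

By end time: (0,1), (1,8), (8,9), (7,10), (5,11), (7,12), (12,13), (13,14), (12,16), (18,19), (16,20), (22,23), (24,25).
Pick (0,1); next start ≥ 1 → (1,8); next start ≥ 8 → (8,9); next start ≥ 9 → (12,13); next start ≥ 13 → (13,14); next start ≥ 14 → (18,19); next start ≥ 19 → (22,23); next start ≥ 23 → (24,25).
Selected: (0,1) (1,8) (8,9) (12,13) (13,14) (18,19) (22,23) (24,25)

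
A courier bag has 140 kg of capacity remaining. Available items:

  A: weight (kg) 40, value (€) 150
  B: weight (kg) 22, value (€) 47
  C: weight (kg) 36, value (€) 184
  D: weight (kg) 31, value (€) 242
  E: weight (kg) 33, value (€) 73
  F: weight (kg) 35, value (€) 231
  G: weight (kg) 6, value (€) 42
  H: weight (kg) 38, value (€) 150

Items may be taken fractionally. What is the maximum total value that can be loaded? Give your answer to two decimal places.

825.32

Greedy by value/weight ratio, highest first.
Order: D (242/31=7.81) > G (42/6=7.00) > F (231/35=6.60) > C (184/36=5.11) > H (150/38=3.95) > A (150/40=3.75) > E (73/33=2.21) > B (47/22=2.14)
Fill: take D (31 @ 242) → take G (6 @ 42) → take F (35 @ 231) → take C (36 @ 184) → take 32/38 of H → 126.32; 140/140 used.
Total value = 825.32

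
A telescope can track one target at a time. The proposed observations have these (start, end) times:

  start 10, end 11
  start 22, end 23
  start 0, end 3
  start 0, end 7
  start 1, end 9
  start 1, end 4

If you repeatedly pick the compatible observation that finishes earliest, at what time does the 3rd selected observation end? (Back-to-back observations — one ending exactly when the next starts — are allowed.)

23

Sort by end time and greedily take each interval whose start is ≥ the last chosen end.
By end time: (0,3), (1,4), (0,7), (1,9), (10,11), (22,23).
Pick (0,3); next start ≥ 3 → (10,11); next start ≥ 11 → (22,23).
Selected: (0,3) (10,11) (22,23)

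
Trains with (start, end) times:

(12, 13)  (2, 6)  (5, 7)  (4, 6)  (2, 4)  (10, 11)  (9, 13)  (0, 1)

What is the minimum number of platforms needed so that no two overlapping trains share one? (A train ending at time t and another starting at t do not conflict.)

3

The answer is the maximum number of intervals overlapping at any instant.
starts: [0, 2, 2, 4, 5, 9, 10, 12]
ends:   [1, 4, 6, 6, 7, 11, 13, 13]
s0→1 e1→0 s2→1 s2→2 e4→1 s4→2 s5→3  — peak 3.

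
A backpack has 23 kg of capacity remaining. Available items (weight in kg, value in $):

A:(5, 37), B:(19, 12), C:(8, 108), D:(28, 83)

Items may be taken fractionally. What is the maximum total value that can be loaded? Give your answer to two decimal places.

174.64

Ratios (sorted): C 13.50, A 7.40, D 2.96, B 0.63
take C (8 @ 108); take A (5 @ 37); take 10/28 of D → 29.64. Capacity used 23/23.
Total value = 174.64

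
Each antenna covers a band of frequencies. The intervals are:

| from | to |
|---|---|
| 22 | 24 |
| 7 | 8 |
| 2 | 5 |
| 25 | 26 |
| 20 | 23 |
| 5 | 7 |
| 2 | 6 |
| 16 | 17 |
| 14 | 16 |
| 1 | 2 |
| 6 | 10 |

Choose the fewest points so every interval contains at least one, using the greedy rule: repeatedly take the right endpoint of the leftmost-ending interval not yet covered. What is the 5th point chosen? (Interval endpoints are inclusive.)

26

Sorted: [1,2] [2,5] [2,6] [5,7] [7,8] [6,10] [14,16] [16,17] [20,23] [22,24] [25,26]
{[1,2],[2,5],[2,6]} hit by 2; {[5,7],[7,8],[6,10]} hit by 7; {[14,16],[16,17]} hit by 16; {[20,23],[22,24]} hit by 23; {[25,26]} hit by 26.
Points: 2, 7, 16, 23, 26 (5 total).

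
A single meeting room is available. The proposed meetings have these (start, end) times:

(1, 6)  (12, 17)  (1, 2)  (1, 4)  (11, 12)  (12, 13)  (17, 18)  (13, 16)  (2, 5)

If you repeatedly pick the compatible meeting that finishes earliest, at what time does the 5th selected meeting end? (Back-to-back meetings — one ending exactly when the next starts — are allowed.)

16

Sorted by end: (1,2)  (1,4)  (2,5)  (1,6)  (11,12)  (12,13)  (13,16)  (12,17)  (17,18)
take (1,2); take (2,5); take (11,12); take (12,13); take (13,16); skip (12,17); take (17,18).
Selected: (1,2) (2,5) (11,12) (12,13) (13,16) (17,18)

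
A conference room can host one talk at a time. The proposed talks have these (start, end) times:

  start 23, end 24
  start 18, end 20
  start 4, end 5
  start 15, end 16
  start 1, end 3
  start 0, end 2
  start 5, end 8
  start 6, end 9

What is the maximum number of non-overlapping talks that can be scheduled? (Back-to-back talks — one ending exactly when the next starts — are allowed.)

6

Greedy by earliest finish: after sorting by end time, pick each interval compatible with the last pick.
Sorted by end: (0,2)  (1,3)  (4,5)  (5,8)  (6,9)  (15,16)  (18,20)  (23,24)
take (0,2); skip (1,3); take (4,5); take (5,8); take (15,16); take (18,20); take (23,24).
Selected 6 talks.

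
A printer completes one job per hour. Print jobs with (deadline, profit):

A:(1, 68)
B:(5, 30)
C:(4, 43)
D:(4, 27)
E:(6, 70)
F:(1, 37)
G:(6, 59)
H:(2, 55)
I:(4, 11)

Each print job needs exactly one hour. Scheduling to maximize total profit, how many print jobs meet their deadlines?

6

Profit order: E=70 A=68 G=59 H=55 C=43 F=37 B=30 D=27 I=11
Assign: E→slot 6, A→slot 1, G→slot 5, H→slot 2, C→slot 4, F skipped, B→slot 3, D skipped, I skipped.
Slots: [1:A] [2:H] [3:B] [4:C] [5:G] [6:E]
6 of 9 scheduled.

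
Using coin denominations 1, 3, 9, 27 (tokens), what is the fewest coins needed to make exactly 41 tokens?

5

Use the largest denomination that fits, subtract, and repeat.
41 − 1×27→14 − 1×9→5 − 1×3→2 − 2×1→0
Total coins = 1 + 1 + 1 + 2 = 5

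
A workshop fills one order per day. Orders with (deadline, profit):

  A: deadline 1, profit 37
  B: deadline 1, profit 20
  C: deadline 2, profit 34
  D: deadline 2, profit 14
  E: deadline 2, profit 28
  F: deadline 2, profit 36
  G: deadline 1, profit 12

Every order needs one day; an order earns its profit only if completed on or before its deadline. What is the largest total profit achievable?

73

Take jobs in profit order; each goes to the latest open slot no later than its deadline.
Profit order: A=37 F=36 C=34 E=28 B=20 D=14 G=12
Assign: A→slot 1, F→slot 2, C skipped, E skipped, B skipped, D skipped, G skipped.
Slots: [1:A] [2:F]
Profit = 37 + 36 = 73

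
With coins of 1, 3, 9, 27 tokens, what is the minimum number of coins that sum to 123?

Greedy: take as many of the largest coin as possible, then repeat with the remainder.
123 = 4×27 + 1×9 + 2×3
Total coins = 4 + 1 + 2 = 7

7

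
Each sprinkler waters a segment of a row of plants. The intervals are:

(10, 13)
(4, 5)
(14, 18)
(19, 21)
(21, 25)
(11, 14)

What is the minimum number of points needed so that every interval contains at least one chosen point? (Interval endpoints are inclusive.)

Sorted: [4,5] [10,13] [11,14] [14,18] [19,21] [21,25]
{[4,5]} hit by 5; {[10,13],[11,14]} hit by 13; {[14,18]} hit by 18; {[19,21],[21,25]} hit by 21.
Points: 5, 13, 18, 21 (4 total).

4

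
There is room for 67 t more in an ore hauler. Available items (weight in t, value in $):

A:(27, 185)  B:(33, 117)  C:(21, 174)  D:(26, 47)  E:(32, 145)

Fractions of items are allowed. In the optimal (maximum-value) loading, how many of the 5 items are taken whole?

2

Order: C (174/21=8.29) > A (185/27=6.85) > E (145/32=4.53) > B (117/33=3.55) > D (47/26=1.81)
Fill: take C (21 @ 174) → take A (27 @ 185) → take 19/32 of E → 86.09; 67/67 used.
2 item(s) taken whole; one partial (take 19/32 of E).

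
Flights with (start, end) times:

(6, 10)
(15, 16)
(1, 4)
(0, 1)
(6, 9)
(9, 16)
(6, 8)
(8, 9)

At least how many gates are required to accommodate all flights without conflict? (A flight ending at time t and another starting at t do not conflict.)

Count concurrent intervals with a sweep; the peak is the room count.
starts: [0, 1, 6, 6, 6, 8, 9, 15]
ends:   [1, 4, 8, 9, 9, 10, 16, 16]
s0→1 e1→0 s1→1 e4→0 s6→1 s6→2 s6→3  — peak 3.

3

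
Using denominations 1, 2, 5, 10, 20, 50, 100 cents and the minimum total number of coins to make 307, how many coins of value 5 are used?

1

Greedy: take as many of the largest coin as possible, then repeat with the remainder.
307 − 3×100→7 − 1×5→2 − 1×2→0
Count of 5: 1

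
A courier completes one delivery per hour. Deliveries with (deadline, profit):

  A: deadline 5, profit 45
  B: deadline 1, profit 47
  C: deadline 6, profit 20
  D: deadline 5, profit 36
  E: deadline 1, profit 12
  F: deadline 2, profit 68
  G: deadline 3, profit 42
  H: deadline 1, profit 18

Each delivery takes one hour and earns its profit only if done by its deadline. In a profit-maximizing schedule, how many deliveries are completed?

6

By profit: F(d2,68), B(d1,47), A(d5,45), G(d3,42), D(d5,36), C(d6,20), H(d1,18), E(d1,12)
F→slot 2; B→slot 1; A→slot 5; G→slot 3; D→slot 4; C→slot 6; H skipped; E skipped.
6 of 8 scheduled.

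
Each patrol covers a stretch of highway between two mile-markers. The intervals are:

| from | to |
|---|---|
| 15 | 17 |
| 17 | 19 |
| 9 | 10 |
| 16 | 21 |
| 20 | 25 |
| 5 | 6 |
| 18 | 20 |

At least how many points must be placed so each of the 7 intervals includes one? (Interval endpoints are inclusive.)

Sort by right endpoint; whenever an interval is uncovered, place a point at its right end.
Sorted: [5,6] [9,10] [15,17] [17,19] [18,20] [16,21] [20,25]
{[5,6]} hit by 6; {[9,10]} hit by 10; {[15,17],[17,19]} hit by 17; {[18,20],[16,21],[20,25]} hit by 20.
Points: 6, 10, 17, 20 (4 total).

4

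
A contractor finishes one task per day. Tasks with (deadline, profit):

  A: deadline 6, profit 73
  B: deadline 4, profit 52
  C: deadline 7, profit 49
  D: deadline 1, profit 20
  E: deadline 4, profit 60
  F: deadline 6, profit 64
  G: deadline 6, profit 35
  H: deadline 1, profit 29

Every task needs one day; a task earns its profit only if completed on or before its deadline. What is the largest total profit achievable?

By profit: A(d6,73), F(d6,64), E(d4,60), B(d4,52), C(d7,49), G(d6,35), H(d1,29), D(d1,20)
A→slot 6; F→slot 5; E→slot 4; B→slot 3; C→slot 7; G→slot 2; H→slot 1; D skipped.
Profit = 29 + 35 + 52 + 60 + 64 + 73 + 49 = 362

362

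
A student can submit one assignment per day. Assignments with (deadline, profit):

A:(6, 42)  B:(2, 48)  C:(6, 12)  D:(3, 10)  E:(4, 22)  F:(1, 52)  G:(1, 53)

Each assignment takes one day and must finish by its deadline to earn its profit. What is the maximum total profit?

By profit: G(d1,53), F(d1,52), B(d2,48), A(d6,42), E(d4,22), C(d6,12), D(d3,10)
G→slot 1; F skipped; B→slot 2; A→slot 6; E→slot 4; C→slot 5; D→slot 3.
Profit = 53 + 48 + 10 + 22 + 12 + 42 = 187

187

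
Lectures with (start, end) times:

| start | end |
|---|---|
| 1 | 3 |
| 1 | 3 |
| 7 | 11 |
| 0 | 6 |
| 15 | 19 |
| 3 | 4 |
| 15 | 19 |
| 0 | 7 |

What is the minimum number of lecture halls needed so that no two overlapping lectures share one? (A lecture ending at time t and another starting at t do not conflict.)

starts: [0, 0, 1, 1, 3, 7, 15, 15]
ends:   [3, 3, 4, 6, 7, 11, 19, 19]
s0→1 s0→2 s1→3 s1→4  — peak 4.

4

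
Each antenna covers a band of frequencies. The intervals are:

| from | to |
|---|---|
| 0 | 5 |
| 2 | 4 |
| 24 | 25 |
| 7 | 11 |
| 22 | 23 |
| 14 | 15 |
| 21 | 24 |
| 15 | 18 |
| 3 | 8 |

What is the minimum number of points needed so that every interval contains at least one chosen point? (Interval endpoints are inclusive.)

5

Sort by right endpoint; whenever an interval is uncovered, place a point at its right end.
By right end: [2,4]  [0,5]  [3,8]  [7,11]  [14,15]  [15,18]  [22,23]  [21,24]  [24,25]
[2,4] uncovered → point at 4; [7,11] uncovered → point at 11; [14,15] uncovered → point at 15; [22,23] uncovered → point at 23; [24,25] uncovered → point at 25.
Points: 4, 11, 15, 23, 25 (5 total).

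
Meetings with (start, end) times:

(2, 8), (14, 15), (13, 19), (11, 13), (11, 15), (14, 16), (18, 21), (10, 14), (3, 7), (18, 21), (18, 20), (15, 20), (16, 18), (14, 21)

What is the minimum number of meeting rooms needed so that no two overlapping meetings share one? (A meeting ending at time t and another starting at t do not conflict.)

6

starts: [2, 3, 10, 11, 11, 13, 14, 14, 14, 15, 16, 18, 18, 18]
ends:   [7, 8, 13, 14, 15, 15, 16, 18, 19, 20, 20, 21, 21, 21]
s2→1 s3→2 e7→1 e8→0 s10→1 s11→2 s11→3 e13→2 s13→3 e14→2 s14→3 s14→4 s14→5 e15→4 e15→3 s15→4 e16→3 s16→4 e18→3 s18→4 s18→5 s18→6  — peak 6.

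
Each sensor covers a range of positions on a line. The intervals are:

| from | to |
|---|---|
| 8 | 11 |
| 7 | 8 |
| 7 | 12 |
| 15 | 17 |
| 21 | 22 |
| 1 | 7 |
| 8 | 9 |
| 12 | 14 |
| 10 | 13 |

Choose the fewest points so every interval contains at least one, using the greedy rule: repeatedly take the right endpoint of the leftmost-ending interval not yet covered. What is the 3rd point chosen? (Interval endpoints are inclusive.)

Process intervals by earliest right end; each time one isn't hit yet, stab at its right endpoint.
Sorted: [1,7] [7,8] [8,9] [8,11] [7,12] [10,13] [12,14] [15,17] [21,22]
{[1,7],[7,8]} hit by 7; {[8,9],[8,11],[7,12]} hit by 9; {[10,13],[12,14]} hit by 13; {[15,17]} hit by 17; {[21,22]} hit by 22.
Points: 7, 9, 13, 17, 22 (5 total).

13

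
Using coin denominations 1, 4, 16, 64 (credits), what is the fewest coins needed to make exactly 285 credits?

9

285 = 4×64 + 1×16 + 3×4 + 1×1
Total coins = 4 + 1 + 3 + 1 = 9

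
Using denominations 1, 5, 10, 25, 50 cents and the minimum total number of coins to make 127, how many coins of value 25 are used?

Greedy: take as many of the largest coin as possible, then repeat with the remainder.
127 = 2×50 + 1×25 + 2×1
Count of 25: 1

1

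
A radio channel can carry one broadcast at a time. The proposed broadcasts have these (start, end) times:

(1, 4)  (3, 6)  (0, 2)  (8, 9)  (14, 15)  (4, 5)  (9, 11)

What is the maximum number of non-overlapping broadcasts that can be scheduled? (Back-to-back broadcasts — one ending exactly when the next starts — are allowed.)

5

Greedy by earliest finish: after sorting by end time, pick each interval compatible with the last pick.
By end time: (0,2), (1,4), (4,5), (3,6), (8,9), (9,11), (14,15).
Pick (0,2); next start ≥ 2 → (4,5); next start ≥ 5 → (8,9); next start ≥ 9 → (9,11); next start ≥ 11 → (14,15).
Selected 5 broadcasts.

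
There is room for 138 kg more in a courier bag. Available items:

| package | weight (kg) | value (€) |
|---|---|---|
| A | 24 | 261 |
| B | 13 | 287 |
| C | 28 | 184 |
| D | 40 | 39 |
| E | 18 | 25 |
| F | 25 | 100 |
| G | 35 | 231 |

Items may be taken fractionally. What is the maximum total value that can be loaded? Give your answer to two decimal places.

1081.06

Order: B (287/13=22.08) > A (261/24=10.88) > G (231/35=6.60) > C (184/28=6.57) > F (100/25=4.00) > E (25/18=1.39) > D (39/40=0.97)
Fill: take B (13 @ 287) → take A (24 @ 261) → take G (35 @ 231) → take C (28 @ 184) → take F (25 @ 100) → take 13/18 of E → 18.06; 138/138 used.
Total value = 1081.06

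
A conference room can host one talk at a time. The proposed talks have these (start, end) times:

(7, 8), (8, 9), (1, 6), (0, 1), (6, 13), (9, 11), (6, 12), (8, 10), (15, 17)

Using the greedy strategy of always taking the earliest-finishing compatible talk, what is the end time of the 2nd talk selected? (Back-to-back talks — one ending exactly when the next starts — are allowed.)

Order by finish time; keep every interval that doesn't clash with the previous kept one.
By end time: (0,1), (1,6), (7,8), (8,9), (8,10), (9,11), (6,12), (6,13), (15,17).
Pick (0,1); next start ≥ 1 → (1,6); next start ≥ 6 → (7,8); next start ≥ 8 → (8,9); next start ≥ 9 → (9,11); next start ≥ 11 → (15,17).
Selected: (0,1) (1,6) (7,8) (8,9) (9,11) (15,17)

6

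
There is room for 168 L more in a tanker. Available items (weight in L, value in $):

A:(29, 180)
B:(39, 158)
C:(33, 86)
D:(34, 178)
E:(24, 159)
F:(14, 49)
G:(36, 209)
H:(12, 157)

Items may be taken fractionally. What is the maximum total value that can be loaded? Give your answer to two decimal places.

1016.69

Ratios (sorted): H 13.08, E 6.62, A 6.21, G 5.81, D 5.24, B 4.05, F 3.50, C 2.61
take H (12 @ 157); take E (24 @ 159); take A (29 @ 180); take G (36 @ 209); take D (34 @ 178); take 33/39 of B → 133.69. Capacity used 168/168.
Total value = 1016.69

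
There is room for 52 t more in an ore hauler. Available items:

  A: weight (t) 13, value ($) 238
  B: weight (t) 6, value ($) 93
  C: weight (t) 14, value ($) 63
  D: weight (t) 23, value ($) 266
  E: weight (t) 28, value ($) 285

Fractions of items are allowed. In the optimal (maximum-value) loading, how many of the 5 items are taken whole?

Ratios (sorted): A 18.31, B 15.50, D 11.57, E 10.18, C 4.50
take A (13 @ 238); take B (6 @ 93); take D (23 @ 266); take 10/28 of E → 101.79. Capacity used 52/52.
3 item(s) taken whole; one partial (take 10/28 of E).

3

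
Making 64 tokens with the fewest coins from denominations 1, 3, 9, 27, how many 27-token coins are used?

2

64 − 2×27→10 − 1×9→1 − 1×1→0
Count of 27: 2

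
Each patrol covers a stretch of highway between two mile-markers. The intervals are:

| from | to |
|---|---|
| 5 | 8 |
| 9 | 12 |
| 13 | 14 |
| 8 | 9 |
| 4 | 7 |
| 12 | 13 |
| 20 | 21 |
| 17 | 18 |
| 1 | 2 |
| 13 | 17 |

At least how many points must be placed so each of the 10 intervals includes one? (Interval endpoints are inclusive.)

6

Process intervals by earliest right end; each time one isn't hit yet, stab at its right endpoint.
By right end: [1,2]  [4,7]  [5,8]  [8,9]  [9,12]  [12,13]  [13,14]  [13,17]  [17,18]  [20,21]
[1,2] uncovered → point at 2; [4,7] uncovered → point at 7; [8,9] uncovered → point at 9; [12,13] uncovered → point at 13; [17,18] uncovered → point at 18; [20,21] uncovered → point at 21.
Points: 2, 7, 9, 13, 18, 21 (6 total).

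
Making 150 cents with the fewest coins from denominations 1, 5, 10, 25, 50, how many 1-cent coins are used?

0

Use the largest denomination that fits, subtract, and repeat.
150 = 3×50
Count of 1: 0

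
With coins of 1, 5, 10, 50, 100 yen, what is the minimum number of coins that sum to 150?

2

Greedy: take as many of the largest coin as possible, then repeat with the remainder.
150 = 1×100 + 1×50
Total coins = 1 + 1 = 2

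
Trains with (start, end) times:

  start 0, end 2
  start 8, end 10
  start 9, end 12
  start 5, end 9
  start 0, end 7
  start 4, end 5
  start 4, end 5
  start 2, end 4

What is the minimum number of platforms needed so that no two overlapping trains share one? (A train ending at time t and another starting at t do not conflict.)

Events (time:±→running): 0:+→1 0:+→2 2:-→1 2:+→2 4:-→1 4:+→2 4:+→3 … peak 3.

3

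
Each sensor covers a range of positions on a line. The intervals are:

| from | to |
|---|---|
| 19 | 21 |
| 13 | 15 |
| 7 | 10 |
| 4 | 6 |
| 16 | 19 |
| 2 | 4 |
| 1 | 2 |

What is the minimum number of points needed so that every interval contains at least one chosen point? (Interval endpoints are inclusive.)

Process intervals by earliest right end; each time one isn't hit yet, stab at its right endpoint.
Sorted: [1,2] [2,4] [4,6] [7,10] [13,15] [16,19] [19,21]
{[1,2],[2,4]} hit by 2; {[4,6]} hit by 6; {[7,10]} hit by 10; {[13,15]} hit by 15; {[16,19],[19,21]} hit by 19.
Points: 2, 6, 10, 15, 19 (5 total).

5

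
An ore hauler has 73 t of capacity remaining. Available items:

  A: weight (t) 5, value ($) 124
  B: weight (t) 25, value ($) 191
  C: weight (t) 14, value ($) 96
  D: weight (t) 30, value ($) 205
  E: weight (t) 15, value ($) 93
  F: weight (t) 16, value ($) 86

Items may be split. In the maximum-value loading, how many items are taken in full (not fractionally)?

Ratios (sorted): A 24.80, B 7.64, C 6.86, D 6.83, E 6.20, F 5.38
take A (5 @ 124); take B (25 @ 191); take C (14 @ 96); take 29/30 of D → 198.17. Capacity used 73/73.
3 item(s) taken whole; one partial (take 29/30 of D).

3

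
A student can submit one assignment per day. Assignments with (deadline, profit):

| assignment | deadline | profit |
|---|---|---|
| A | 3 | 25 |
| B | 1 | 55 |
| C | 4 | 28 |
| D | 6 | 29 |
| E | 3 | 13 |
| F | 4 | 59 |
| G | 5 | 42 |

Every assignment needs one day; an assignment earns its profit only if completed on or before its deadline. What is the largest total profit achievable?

Sort by profit descending; place each in the latest free slot ≤ its deadline.
By profit: F(d4,59), B(d1,55), G(d5,42), D(d6,29), C(d4,28), A(d3,25), E(d3,13)
F→slot 4; B→slot 1; G→slot 5; D→slot 6; C→slot 3; A→slot 2; E skipped.
Profit = 55 + 25 + 28 + 59 + 42 + 29 = 238

238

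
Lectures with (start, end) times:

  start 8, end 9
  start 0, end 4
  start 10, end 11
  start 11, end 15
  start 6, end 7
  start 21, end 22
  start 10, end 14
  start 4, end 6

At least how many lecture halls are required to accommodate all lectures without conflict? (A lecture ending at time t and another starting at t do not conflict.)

The answer is the maximum number of intervals overlapping at any instant.
Events (time:±→running): 0:+→1 4:-→0 4:+→1 6:-→0 6:+→1 7:-→0 8:+→1 9:-→0 10:+→1 10:+→2 … peak 2.

2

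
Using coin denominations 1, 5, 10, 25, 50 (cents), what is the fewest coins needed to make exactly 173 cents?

8

Use the largest denomination that fits, subtract, and repeat.
173 = 3×50 + 2×10 + 3×1
Total coins = 3 + 2 + 3 = 8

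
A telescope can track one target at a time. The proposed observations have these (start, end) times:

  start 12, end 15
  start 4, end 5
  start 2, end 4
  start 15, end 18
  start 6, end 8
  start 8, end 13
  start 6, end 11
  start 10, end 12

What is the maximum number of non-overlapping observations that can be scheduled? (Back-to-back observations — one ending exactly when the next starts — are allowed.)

6

Sort by end time and greedily take each interval whose start is ≥ the last chosen end.
Sorted by end: (2,4)  (4,5)  (6,8)  (6,11)  (10,12)  (8,13)  (12,15)  (15,18)
take (2,4); take (4,5); take (6,8); skip (6,11); take (10,12); take (12,15); take (15,18).
Selected 6 observations.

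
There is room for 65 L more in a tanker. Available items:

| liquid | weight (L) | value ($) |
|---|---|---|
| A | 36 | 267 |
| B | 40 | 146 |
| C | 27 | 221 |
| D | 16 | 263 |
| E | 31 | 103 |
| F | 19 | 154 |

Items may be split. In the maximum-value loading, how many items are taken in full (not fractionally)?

Greedy by value/weight ratio, highest first.
Order: D (263/16=16.44) > C (221/27=8.19) > F (154/19=8.11) > A (267/36=7.42) > B (146/40=3.65) > E (103/31=3.32)
Fill: take D (16 @ 263) → take C (27 @ 221) → take F (19 @ 154) → take 3/36 of A → 22.25; 65/65 used.
3 item(s) taken whole; one partial (take 3/36 of A).

3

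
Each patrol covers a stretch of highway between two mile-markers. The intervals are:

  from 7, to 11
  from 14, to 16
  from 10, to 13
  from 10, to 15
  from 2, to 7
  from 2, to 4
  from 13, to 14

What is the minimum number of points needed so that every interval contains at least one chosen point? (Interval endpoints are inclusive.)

Sorted: [2,4] [2,7] [7,11] [10,13] [13,14] [10,15] [14,16]
{[2,4],[2,7]} hit by 4; {[7,11],[10,13]} hit by 11; {[13,14],[10,15],[14,16]} hit by 14.
Points: 4, 11, 14 (3 total).

3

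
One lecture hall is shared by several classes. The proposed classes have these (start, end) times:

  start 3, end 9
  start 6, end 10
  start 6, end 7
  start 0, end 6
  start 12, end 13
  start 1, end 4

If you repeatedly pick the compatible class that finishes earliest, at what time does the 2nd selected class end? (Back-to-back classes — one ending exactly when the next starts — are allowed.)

Sorted by end: (1,4)  (0,6)  (6,7)  (3,9)  (6,10)  (12,13)
take (1,4); take (6,7); take (12,13).
Selected: (1,4) (6,7) (12,13)

7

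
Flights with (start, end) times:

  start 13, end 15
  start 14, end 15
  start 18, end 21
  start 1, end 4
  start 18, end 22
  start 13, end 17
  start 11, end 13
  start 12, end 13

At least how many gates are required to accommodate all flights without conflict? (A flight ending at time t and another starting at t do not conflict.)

Events (time:±→running): 1:+→1 4:-→0 11:+→1 12:+→2 13:-→1 13:-→0 13:+→1 13:+→2 14:+→3 … peak 3.

3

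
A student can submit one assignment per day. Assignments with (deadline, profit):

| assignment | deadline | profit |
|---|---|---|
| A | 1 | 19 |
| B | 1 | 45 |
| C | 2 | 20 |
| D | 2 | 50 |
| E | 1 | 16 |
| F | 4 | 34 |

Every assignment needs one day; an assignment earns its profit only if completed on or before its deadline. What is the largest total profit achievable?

By profit: D(d2,50), B(d1,45), F(d4,34), C(d2,20), A(d1,19), E(d1,16)
D→slot 2; B→slot 1; F→slot 4; C skipped; A skipped; E skipped.
Profit = 45 + 50 + 34 = 129

129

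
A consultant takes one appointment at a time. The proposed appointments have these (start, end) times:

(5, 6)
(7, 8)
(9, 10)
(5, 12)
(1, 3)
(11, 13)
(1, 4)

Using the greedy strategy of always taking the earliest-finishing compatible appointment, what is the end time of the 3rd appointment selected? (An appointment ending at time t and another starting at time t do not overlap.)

By end time: (1,3), (1,4), (5,6), (7,8), (9,10), (5,12), (11,13).
Pick (1,3); next start ≥ 3 → (5,6); next start ≥ 6 → (7,8); next start ≥ 8 → (9,10); next start ≥ 10 → (11,13).
Selected: (1,3) (5,6) (7,8) (9,10) (11,13)

8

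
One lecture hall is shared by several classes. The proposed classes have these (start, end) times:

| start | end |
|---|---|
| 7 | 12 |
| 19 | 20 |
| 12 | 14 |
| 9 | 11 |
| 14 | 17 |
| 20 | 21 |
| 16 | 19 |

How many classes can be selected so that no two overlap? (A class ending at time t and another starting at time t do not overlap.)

5

Sort by end time and greedily take each interval whose start is ≥ the last chosen end.
By end time: (9,11), (7,12), (12,14), (14,17), (16,19), (19,20), (20,21).
Pick (9,11); next start ≥ 11 → (12,14); next start ≥ 14 → (14,17); next start ≥ 17 → (19,20); next start ≥ 20 → (20,21).
Selected 5 classes.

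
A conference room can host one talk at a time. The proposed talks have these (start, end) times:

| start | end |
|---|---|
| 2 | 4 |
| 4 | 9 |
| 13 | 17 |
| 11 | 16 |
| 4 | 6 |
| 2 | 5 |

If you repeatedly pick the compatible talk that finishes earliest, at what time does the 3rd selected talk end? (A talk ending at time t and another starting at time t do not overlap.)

Order by finish time; keep every interval that doesn't clash with the previous kept one.
By end time: (2,4), (2,5), (4,6), (4,9), (11,16), (13,17).
Pick (2,4); next start ≥ 4 → (4,6); next start ≥ 6 → (11,16).
Selected: (2,4) (4,6) (11,16)

16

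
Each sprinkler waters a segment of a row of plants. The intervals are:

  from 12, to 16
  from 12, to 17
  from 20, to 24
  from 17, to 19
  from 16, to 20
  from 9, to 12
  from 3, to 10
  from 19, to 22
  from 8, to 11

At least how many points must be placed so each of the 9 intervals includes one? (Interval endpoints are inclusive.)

4

Sorted: [3,10] [8,11] [9,12] [12,16] [12,17] [17,19] [16,20] [19,22] [20,24]
{[3,10],[8,11],[9,12]} hit by 10; {[12,16],[12,17]} hit by 16; {[17,19],[16,20],[19,22]} hit by 19; {[20,24]} hit by 24.
Points: 10, 16, 19, 24 (4 total).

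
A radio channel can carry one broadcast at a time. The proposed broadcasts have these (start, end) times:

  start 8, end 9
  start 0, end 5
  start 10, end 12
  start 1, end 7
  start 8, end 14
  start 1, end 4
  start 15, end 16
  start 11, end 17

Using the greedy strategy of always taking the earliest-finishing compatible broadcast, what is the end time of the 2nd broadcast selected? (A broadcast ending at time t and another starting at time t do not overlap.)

9

By end time: (1,4), (0,5), (1,7), (8,9), (10,12), (8,14), (15,16), (11,17).
Pick (1,4); next start ≥ 4 → (8,9); next start ≥ 9 → (10,12); next start ≥ 12 → (15,16).
Selected: (1,4) (8,9) (10,12) (15,16)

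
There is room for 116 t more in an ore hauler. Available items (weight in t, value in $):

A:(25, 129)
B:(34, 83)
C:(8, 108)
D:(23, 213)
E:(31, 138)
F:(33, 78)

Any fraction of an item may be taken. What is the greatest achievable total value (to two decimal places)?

658.79

Ratios (sorted): C 13.50, D 9.26, A 5.16, E 4.45, B 2.44, F 2.36
take C (8 @ 108); take D (23 @ 213); take A (25 @ 129); take E (31 @ 138); take 29/34 of B → 70.79. Capacity used 116/116.
Total value = 658.79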